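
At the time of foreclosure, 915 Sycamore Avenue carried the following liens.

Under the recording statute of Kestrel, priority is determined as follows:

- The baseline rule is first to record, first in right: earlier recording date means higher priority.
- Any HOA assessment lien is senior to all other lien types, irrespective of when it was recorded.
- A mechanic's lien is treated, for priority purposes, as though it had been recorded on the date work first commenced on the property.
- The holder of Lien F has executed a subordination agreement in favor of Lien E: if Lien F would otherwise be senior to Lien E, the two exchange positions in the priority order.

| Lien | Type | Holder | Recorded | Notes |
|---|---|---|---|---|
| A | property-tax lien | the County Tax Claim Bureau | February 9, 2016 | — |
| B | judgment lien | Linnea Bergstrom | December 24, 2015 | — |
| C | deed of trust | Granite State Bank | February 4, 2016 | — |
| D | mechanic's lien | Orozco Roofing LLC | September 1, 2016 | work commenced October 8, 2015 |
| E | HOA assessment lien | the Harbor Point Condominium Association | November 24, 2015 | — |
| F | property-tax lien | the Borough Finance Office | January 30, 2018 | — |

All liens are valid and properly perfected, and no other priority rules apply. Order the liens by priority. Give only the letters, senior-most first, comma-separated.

E, D, B, C, A, F

First, effective dates: D's effective date is October 8, 2015, when work began.
As an HOA assessment lien, E is senior to every other lien.
Ordering the rest by effective date: D (October 8, 2015), B (December 24, 2015), C (February 4, 2016), A (February 9, 2016), F (January 30, 2018).
F is already junior to E, so the subordination agreement changes nothing.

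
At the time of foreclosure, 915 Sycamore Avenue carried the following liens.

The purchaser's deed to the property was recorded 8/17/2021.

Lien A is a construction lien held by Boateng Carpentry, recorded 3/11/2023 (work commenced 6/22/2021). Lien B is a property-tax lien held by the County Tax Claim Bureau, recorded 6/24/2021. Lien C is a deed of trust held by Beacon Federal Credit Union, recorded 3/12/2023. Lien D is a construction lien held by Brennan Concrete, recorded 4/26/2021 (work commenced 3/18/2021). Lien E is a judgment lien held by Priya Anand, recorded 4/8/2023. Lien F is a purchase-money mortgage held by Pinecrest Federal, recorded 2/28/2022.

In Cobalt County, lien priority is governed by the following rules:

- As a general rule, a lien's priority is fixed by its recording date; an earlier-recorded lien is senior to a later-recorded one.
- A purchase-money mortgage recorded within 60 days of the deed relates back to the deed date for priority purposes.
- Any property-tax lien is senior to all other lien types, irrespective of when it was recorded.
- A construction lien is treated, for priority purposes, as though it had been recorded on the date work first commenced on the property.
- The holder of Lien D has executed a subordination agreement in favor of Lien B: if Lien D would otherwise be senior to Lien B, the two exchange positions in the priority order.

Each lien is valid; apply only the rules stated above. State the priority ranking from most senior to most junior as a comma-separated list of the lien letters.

B, D, A, F, C, E

First, effective dates: A relates back to 6/22/2021 (work commenced); D is treated as recorded 3/18/2021, the work-commencement date; F was recorded 195 days after the deed — beyond 60 days — so no relation-back applies.
B, as a property-tax lien, has superpriority and ranks first.
Remaining liens by effective date: D (3/18/2021), A (6/22/2021), F (2/28/2022), C (3/12/2023), E (4/8/2023).
Since D is not senior to B, the subordination leaves the order unchanged.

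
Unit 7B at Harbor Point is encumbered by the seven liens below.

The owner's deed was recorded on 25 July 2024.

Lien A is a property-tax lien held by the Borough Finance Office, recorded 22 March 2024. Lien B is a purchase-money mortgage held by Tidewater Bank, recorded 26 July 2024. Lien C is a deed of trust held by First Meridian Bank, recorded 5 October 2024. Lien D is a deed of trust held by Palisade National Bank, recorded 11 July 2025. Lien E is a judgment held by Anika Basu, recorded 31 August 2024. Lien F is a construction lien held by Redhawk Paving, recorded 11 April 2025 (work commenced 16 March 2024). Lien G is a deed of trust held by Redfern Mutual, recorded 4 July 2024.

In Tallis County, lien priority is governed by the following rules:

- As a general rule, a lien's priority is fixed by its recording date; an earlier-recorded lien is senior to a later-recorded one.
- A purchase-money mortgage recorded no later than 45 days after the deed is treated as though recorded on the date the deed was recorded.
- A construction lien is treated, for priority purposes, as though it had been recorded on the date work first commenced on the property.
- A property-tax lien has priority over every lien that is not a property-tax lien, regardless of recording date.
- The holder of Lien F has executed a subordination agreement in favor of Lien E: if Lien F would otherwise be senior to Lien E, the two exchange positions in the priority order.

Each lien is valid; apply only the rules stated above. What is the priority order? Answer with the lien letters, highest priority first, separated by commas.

A, E, G, B, F, C, D

Adjusting effective dates: B's effective date is the deed date, 25 July 2024; F relates back to 16 March 2024 (work commenced).
A, as a property-tax lien, has superpriority and ranks first.
The other liens, earliest effective date first: F (16 March 2024), G (4 July 2024), B (25 July 2024), E (31 August 2024), C (5 October 2024), D (11 July 2025).
F is senior to E before the subordination, so the two trade places.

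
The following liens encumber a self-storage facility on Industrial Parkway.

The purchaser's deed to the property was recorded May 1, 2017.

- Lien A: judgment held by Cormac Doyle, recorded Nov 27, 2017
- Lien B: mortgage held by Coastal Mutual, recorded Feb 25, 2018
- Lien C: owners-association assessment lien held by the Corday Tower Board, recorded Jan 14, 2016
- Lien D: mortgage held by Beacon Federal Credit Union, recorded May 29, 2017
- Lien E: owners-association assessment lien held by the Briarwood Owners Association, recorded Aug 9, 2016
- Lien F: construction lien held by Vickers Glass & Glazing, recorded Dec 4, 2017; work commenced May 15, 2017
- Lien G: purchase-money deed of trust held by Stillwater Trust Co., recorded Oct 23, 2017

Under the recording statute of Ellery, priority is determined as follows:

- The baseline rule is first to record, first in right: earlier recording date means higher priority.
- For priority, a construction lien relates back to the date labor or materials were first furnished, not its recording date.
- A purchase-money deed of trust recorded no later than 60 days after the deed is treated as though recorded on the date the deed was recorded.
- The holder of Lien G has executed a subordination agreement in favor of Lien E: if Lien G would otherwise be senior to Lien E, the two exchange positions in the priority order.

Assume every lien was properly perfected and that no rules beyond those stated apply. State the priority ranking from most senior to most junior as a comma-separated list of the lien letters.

First, effective dates: F is treated as recorded May 15, 2017, the work-commencement date; G was recorded 175 days after the deed, outside the 60-day window, so it keeps its recording date.
Ordering by effective date: C (Jan 14, 2016), E (Aug 9, 2016), F (May 15, 2017), D (May 29, 2017), G (Oct 23, 2017), A (Nov 27, 2017), B (Feb 25, 2018).
G already ranks below E; the subordination has no effect.

C, E, F, D, G, A, B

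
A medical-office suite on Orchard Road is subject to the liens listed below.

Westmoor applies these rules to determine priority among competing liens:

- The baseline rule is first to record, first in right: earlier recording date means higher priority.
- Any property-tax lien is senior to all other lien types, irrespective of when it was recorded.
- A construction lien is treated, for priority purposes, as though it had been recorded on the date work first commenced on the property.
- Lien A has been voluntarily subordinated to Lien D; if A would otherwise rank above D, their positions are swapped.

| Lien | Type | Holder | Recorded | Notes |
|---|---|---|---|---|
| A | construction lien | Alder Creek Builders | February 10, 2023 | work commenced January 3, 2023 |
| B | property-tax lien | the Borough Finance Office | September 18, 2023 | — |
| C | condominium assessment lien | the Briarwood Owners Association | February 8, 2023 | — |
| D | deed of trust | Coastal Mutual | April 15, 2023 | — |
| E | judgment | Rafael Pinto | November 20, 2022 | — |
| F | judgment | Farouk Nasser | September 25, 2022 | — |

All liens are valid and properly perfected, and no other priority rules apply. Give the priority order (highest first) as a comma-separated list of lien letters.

Effective dates after the stated exceptions: A is treated as recorded January 3, 2023, the work-commencement date.
B is a property-tax lien, so it outranks all other liens regardless of date.
Ordering the rest by effective date: F (September 25, 2022), E (November 20, 2022), A (January 3, 2023), C (February 8, 2023), D (April 15, 2023).
The subordination applies — A was senior to D — so A and D swap.

B, F, E, D, C, A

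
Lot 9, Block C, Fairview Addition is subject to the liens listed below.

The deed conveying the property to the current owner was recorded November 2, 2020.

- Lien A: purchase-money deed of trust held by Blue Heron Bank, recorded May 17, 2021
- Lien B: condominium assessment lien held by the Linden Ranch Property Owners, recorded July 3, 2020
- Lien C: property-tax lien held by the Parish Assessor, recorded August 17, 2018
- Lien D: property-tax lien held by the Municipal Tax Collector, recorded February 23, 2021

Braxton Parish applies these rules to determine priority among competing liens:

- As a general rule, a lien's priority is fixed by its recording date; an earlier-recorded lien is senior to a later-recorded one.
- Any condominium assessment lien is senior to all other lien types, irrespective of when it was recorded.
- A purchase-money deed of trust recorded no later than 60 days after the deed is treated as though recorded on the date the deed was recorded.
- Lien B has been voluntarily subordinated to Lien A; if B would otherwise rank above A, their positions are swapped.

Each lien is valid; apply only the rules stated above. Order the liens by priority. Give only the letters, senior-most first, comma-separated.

A, C, D, B

First, effective dates: A was recorded 196 days after the deed — beyond 60 days — so no relation-back applies.
B is a condominium assessment lien, so it outranks all other liens regardless of date.
Among the remaining liens, by effective date: C (August 17, 2018), D (February 23, 2021), A (May 17, 2021).
The subordination applies — B was senior to A — so B and A swap.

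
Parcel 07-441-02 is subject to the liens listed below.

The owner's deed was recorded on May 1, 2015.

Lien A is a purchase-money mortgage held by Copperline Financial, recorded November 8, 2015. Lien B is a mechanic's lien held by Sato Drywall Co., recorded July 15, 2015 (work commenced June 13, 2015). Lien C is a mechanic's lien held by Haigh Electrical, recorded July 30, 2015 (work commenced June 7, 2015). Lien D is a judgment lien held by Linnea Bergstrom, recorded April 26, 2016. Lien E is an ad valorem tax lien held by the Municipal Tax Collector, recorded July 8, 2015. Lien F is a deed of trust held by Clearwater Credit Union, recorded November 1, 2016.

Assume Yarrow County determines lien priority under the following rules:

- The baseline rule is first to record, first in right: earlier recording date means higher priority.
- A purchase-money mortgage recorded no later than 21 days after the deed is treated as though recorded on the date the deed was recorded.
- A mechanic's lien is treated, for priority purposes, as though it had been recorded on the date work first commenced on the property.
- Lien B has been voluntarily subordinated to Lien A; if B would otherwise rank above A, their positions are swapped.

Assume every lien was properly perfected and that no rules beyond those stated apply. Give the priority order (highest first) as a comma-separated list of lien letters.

C, A, E, B, D, F

Adjusting effective dates: A was recorded 191 days after the deed, outside the 21-day window, so it keeps its recording date; B relates back to June 13, 2015 (work commenced); C's effective date is June 7, 2015, when work began.
By effective date: C (June 7, 2015), B (June 13, 2015), E (July 8, 2015), A (November 8, 2015), D (April 26, 2016), F (November 1, 2016).
Because B would otherwise rank above A, the subordination swaps them.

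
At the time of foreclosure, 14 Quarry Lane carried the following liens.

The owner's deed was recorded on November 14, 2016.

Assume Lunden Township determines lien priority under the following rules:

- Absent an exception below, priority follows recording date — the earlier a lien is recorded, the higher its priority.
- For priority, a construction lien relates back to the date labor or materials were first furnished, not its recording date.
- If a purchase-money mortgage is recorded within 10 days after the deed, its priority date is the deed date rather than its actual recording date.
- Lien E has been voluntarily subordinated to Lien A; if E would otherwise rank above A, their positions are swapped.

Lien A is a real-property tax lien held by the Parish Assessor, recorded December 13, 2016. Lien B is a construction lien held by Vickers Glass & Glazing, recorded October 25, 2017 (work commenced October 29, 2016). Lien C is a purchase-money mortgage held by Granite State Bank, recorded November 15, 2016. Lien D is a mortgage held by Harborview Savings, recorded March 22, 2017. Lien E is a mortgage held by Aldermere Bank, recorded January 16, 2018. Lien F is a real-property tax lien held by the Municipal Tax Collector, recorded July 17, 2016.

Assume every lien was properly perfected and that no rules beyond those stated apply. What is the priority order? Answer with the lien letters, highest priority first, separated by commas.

Effective dates: B is treated as recorded October 29, 2016, the work-commencement date; C's effective date is the deed date, November 14, 2016.
Ordering by effective date: F (July 17, 2016), B (October 29, 2016), C (November 14, 2016), A (December 13, 2016), D (March 22, 2017), E (January 16, 2018).
E is already junior to A, so the subordination agreement changes nothing.

F, B, C, A, D, E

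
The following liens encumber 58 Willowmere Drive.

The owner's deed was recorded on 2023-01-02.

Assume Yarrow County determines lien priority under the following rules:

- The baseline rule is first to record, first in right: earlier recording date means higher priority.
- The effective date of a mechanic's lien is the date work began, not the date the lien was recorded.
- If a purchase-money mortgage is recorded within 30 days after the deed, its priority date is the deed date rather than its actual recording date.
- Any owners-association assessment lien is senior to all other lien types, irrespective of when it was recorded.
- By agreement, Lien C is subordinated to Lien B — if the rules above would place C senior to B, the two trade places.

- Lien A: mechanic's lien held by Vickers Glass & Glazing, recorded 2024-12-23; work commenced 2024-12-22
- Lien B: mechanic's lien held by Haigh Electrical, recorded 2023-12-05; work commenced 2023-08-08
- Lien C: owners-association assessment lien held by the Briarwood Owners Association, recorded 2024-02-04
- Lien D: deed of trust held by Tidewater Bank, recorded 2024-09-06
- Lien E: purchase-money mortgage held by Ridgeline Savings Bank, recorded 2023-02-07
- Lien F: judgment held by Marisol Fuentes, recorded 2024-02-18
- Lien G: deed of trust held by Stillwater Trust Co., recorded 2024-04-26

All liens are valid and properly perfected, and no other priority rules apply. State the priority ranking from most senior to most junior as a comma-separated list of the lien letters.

Adjusting effective dates: A's effective date is 2024-12-22, when work began; B is treated as recorded 2023-08-08, the work-commencement date; E was recorded 36 days after the deed — beyond 30 days — so no relation-back applies.
C is an owners-association assessment lien and takes priority over every other lien.
Among the remaining liens, by effective date: E (2023-02-07), B (2023-08-08), F (2024-02-18), G (2024-04-26), D (2024-09-06), A (2024-12-22).
C would otherwise be senior to B, so under the subordination agreement C and B exchange positions.

B, E, C, F, G, D, A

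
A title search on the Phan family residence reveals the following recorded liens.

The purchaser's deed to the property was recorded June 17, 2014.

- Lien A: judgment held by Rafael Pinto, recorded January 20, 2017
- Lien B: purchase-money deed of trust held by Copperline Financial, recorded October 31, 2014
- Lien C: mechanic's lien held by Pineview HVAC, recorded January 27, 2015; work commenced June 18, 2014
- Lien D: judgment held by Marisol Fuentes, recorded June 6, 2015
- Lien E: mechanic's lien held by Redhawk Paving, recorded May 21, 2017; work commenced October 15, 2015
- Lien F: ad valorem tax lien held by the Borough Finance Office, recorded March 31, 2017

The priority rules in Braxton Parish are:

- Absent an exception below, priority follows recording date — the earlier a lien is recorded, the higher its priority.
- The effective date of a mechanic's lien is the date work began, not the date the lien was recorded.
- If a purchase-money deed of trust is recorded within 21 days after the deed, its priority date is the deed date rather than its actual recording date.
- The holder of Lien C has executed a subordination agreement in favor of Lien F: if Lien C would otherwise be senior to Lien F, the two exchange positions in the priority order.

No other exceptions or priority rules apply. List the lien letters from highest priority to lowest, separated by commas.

F, B, D, E, A, C

Adjusting effective dates: B was recorded 136 days after the deed — beyond 21 days — so no relation-back applies; C's effective date is June 18, 2014, when work began; E relates back to October 15, 2015 (work commenced).
Ordering by effective date: C (June 18, 2014), B (October 31, 2014), D (June 6, 2015), E (October 15, 2015), A (January 20, 2017), F (March 31, 2017).
C is senior to F before the subordination, so the two trade places.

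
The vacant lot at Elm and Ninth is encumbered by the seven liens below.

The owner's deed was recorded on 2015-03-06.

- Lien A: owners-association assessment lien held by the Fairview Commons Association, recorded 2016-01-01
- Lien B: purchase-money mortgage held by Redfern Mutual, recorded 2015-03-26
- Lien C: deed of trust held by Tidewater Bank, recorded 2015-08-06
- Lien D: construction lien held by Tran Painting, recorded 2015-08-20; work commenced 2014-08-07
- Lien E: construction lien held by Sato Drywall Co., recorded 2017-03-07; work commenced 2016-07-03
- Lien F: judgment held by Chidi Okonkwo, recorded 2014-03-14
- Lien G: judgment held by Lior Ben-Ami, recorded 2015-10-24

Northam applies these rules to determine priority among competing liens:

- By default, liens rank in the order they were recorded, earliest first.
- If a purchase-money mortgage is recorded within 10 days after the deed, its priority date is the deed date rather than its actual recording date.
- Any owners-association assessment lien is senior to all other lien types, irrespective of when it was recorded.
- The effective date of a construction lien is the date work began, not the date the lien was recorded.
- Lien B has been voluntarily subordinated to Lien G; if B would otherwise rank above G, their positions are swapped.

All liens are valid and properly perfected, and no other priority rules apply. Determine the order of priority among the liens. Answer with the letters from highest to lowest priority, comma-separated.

Adjusting effective dates: B missed the 10-day window (20 days after the deed), so its recording date stands; D's effective date is 2014-08-07, when work began; E relates back to 2016-07-03 (work commenced).
A is an owners-association assessment lien and takes priority over every other lien.
Among the remaining liens, by effective date: F (2014-03-14), D (2014-08-07), B (2015-03-26), C (2015-08-06), G (2015-10-24), E (2016-07-03).
The subordination applies — B was senior to G — so B and G swap.

A, F, D, G, C, B, E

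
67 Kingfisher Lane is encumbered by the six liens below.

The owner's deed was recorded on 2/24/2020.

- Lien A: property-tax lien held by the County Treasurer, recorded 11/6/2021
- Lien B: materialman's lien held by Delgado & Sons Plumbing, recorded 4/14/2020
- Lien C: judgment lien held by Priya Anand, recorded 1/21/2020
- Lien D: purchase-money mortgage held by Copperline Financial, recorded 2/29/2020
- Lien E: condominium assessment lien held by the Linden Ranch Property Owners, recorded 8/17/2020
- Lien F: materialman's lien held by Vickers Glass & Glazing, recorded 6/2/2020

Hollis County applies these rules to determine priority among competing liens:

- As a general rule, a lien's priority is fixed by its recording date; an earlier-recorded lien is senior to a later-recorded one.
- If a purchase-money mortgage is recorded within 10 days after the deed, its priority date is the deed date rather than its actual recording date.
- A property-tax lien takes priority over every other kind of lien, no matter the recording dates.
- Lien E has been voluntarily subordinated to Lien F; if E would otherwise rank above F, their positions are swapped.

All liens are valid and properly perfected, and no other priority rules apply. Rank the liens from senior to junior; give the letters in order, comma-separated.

Effective dates after the stated exceptions: D's effective date is the deed date, 2/24/2020.
As a property-tax lien, A is senior to every other lien.
Remaining liens by effective date: C (1/21/2020), D (2/24/2020), B (4/14/2020), F (6/2/2020), E (8/17/2020).
E already ranks below F; the subordination has no effect.

A, C, D, B, F, E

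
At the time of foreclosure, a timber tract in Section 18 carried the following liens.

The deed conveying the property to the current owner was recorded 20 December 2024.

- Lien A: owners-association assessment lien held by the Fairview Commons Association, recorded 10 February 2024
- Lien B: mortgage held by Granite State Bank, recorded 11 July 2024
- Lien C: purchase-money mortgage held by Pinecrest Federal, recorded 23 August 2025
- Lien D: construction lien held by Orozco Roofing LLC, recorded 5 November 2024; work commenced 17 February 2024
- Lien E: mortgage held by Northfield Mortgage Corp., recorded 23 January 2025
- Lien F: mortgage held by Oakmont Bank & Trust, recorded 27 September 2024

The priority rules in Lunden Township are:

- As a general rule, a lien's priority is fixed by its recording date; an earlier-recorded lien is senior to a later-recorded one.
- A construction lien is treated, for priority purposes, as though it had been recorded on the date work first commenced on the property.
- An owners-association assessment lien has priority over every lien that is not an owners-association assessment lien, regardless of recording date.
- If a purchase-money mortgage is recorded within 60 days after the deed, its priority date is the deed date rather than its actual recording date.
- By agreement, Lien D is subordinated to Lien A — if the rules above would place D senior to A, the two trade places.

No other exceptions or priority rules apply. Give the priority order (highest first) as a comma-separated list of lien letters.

Adjusting effective dates: C was recorded 246 days after the deed — beyond 60 days — so no relation-back applies; D is treated as recorded 17 February 2024, the work-commencement date.
A is an owners-association assessment lien, so it outranks all other liens regardless of date.
Among the remaining liens, by effective date: D (17 February 2024), B (11 July 2024), F (27 September 2024), E (23 January 2025), C (23 August 2025).
D already ranks below A; the subordination has no effect.

A, D, B, F, E, C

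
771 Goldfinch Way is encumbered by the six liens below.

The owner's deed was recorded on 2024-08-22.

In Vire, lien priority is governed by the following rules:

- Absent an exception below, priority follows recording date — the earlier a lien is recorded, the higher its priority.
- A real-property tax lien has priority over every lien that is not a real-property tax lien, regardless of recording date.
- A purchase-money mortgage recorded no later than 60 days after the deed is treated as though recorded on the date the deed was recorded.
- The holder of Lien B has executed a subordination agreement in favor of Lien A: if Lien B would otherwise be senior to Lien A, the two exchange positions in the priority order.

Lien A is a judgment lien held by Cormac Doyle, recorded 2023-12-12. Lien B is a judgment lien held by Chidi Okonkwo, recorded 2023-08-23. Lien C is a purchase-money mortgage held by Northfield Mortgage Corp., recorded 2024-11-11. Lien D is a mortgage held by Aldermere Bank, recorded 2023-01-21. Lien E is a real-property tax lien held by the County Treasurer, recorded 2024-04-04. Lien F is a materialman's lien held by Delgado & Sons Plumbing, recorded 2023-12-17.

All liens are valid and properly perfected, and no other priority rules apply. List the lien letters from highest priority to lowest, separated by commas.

E, D, A, B, F, C

Adjusting effective dates: C was recorded 81 days after the deed — beyond 60 days — so no relation-back applies.
E is a real-property tax lien, so it outranks all other liens regardless of date.
Among the remaining liens, by effective date: D (2023-01-21), B (2023-08-23), A (2023-12-12), F (2023-12-17), C (2024-11-11).
B is senior to A before the subordination, so the two trade places.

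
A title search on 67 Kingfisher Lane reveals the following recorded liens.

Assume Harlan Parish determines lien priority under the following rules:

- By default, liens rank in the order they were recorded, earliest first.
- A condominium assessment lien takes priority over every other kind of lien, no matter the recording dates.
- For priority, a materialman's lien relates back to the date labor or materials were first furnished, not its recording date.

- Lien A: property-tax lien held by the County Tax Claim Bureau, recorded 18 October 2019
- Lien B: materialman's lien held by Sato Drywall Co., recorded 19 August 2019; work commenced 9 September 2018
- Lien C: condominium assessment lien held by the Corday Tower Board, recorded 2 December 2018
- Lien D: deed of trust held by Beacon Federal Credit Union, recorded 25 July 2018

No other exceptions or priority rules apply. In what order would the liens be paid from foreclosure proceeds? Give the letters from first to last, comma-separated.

C, D, B, A

Adjusting effective dates: B's effective date is 9 September 2018, when work began.
As a condominium assessment lien, C is senior to every other lien.
Ordering the rest by effective date: D (25 July 2018), B (9 September 2018), A (18 October 2019).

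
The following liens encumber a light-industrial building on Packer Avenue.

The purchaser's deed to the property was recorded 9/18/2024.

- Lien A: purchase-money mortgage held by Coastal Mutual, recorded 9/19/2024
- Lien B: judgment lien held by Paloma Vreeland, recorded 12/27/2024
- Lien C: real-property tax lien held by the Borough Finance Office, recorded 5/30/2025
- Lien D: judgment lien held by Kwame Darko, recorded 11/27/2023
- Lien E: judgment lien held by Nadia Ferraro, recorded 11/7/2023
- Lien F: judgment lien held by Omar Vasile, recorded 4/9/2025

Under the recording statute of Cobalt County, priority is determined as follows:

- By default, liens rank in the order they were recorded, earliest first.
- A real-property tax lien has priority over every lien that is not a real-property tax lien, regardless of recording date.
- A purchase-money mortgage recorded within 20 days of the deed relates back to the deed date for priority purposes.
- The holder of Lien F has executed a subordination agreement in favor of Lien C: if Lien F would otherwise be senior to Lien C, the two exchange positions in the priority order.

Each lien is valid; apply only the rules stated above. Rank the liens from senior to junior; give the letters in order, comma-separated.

C, E, D, A, B, F

Adjusting effective dates: A was recorded within the 20-day window, so its effective date is the deed date 9/18/2024.
As a real-property tax lien, C is senior to every other lien.
Ordering the rest by effective date: E (11/7/2023), D (11/27/2023), A (9/18/2024), B (12/27/2024), F (4/9/2025).
F is already junior to C, so the subordination agreement changes nothing.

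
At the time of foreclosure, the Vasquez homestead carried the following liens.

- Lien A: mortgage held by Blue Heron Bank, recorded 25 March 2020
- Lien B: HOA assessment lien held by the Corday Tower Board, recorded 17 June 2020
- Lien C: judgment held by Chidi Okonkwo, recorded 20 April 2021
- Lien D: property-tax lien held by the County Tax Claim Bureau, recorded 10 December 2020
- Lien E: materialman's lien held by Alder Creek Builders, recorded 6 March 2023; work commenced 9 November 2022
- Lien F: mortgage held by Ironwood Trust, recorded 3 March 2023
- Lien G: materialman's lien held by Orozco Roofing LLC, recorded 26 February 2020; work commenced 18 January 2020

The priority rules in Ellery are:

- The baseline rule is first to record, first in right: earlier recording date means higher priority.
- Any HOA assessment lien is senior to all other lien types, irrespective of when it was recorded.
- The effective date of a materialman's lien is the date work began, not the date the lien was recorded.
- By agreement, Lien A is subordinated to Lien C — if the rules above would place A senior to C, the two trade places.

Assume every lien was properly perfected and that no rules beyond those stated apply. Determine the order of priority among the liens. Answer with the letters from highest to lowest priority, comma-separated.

B, G, C, D, A, E, F

Effective dates: E relates back to 9 November 2022 (work commenced); G relates back to 18 January 2020 (work commenced).
As an HOA assessment lien, B is senior to every other lien.
Among the remaining liens, by effective date: G (18 January 2020), A (25 March 2020), D (10 December 2020), C (20 April 2021), E (9 November 2022), F (3 March 2023).
The subordination applies — A was senior to C — so A and C swap.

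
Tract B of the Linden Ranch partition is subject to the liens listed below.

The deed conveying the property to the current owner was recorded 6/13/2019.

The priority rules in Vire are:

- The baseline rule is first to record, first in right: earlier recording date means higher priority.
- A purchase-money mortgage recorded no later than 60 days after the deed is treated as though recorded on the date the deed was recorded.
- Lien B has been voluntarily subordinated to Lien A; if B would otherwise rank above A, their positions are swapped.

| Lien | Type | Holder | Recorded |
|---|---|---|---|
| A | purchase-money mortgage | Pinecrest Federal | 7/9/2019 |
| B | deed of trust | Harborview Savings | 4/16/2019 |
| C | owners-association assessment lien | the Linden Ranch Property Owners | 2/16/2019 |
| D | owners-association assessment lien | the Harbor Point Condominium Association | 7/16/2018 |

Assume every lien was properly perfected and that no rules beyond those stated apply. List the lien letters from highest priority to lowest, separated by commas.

Adjusting effective dates: A's effective date is the deed date, 6/13/2019.
By effective date, earliest first: D (7/16/2018), C (2/16/2019), B (4/16/2019), A (6/13/2019).
The subordination applies — B was senior to A — so B and A swap.

D, C, A, B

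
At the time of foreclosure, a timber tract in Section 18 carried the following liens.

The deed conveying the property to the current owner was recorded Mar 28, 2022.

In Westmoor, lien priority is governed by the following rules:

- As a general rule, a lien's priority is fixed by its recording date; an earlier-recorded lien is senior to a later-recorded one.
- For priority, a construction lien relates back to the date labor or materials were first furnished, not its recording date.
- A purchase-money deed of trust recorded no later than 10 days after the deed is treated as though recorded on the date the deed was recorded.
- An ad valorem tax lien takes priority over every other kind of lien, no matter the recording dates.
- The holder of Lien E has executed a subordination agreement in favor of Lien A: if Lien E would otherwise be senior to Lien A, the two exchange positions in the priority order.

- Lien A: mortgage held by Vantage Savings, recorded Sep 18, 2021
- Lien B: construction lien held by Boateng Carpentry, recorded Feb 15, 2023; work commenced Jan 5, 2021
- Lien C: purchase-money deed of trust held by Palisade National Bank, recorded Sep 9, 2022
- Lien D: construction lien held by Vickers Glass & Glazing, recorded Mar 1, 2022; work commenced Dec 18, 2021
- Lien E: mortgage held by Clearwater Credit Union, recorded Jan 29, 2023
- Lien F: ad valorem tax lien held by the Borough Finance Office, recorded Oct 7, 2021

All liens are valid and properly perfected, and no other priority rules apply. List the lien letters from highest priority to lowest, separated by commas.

Effective dates after the stated exceptions: B relates back to Jan 5, 2021 (work commenced); C was recorded 165 days after the deed — beyond 10 days — so no relation-back applies; D's effective date is Dec 18, 2021, when work began.
F is an ad valorem tax lien and takes priority over every other lien.
Remaining liens by effective date: B (Jan 5, 2021), A (Sep 18, 2021), D (Dec 18, 2021), C (Sep 9, 2022), E (Jan 29, 2023).
Since E is not senior to A, the subordination leaves the order unchanged.

F, B, A, D, C, E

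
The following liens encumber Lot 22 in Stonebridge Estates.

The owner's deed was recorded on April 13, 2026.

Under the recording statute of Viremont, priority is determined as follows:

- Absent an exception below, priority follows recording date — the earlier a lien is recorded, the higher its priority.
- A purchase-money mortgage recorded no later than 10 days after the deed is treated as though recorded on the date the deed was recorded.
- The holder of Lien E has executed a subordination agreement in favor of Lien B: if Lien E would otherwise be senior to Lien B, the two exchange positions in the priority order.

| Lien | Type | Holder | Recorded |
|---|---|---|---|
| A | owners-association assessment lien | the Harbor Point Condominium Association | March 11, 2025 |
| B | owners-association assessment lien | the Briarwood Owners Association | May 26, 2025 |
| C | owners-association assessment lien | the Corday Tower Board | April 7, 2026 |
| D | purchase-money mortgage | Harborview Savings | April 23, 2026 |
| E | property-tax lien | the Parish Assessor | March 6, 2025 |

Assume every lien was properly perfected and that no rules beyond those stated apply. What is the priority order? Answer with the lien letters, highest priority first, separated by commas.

B, A, E, C, D

Adjusting effective dates: D's effective date is the deed date, April 13, 2026.
Sorted by effective date: E (March 6, 2025), A (March 11, 2025), B (May 26, 2025), C (April 7, 2026), D (April 13, 2026).
The subordination applies — E was senior to B — so E and B swap.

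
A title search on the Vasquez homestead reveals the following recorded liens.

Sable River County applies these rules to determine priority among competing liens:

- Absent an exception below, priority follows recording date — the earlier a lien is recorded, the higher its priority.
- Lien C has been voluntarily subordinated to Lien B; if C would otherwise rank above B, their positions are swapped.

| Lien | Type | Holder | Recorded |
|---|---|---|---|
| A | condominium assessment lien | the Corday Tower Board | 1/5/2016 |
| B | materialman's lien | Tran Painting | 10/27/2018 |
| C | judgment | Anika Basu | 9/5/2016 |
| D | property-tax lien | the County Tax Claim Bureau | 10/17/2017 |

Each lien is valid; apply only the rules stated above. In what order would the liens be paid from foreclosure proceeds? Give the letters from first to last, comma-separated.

Ordering by effective date: A (1/5/2016), C (9/5/2016), D (10/17/2017), B (10/27/2018).
The subordination applies — C was senior to B — so C and B swap.

A, B, D, C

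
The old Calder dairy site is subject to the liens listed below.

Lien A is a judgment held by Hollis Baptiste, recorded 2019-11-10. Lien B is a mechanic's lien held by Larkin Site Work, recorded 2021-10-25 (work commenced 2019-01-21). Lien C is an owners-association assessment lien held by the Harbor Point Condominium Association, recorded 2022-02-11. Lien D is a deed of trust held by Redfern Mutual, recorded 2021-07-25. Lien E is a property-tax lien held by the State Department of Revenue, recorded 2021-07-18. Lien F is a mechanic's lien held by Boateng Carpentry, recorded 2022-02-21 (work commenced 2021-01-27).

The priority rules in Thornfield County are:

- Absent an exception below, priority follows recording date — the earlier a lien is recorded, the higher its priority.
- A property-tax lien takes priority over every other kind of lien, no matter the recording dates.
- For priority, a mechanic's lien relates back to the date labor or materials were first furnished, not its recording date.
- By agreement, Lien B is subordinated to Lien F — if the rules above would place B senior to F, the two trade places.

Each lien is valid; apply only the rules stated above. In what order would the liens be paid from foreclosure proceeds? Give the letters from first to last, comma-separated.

E, F, A, B, D, C

Effective dates after the stated exceptions: B's effective date is 2019-01-21, when work began; F is treated as recorded 2021-01-27, the work-commencement date.
As a property-tax lien, E is senior to every other lien.
Among the remaining liens, by effective date: B (2019-01-21), A (2019-11-10), F (2021-01-27), D (2021-07-25), C (2022-02-11).
B would otherwise be senior to F, so under the subordination agreement B and F exchange positions.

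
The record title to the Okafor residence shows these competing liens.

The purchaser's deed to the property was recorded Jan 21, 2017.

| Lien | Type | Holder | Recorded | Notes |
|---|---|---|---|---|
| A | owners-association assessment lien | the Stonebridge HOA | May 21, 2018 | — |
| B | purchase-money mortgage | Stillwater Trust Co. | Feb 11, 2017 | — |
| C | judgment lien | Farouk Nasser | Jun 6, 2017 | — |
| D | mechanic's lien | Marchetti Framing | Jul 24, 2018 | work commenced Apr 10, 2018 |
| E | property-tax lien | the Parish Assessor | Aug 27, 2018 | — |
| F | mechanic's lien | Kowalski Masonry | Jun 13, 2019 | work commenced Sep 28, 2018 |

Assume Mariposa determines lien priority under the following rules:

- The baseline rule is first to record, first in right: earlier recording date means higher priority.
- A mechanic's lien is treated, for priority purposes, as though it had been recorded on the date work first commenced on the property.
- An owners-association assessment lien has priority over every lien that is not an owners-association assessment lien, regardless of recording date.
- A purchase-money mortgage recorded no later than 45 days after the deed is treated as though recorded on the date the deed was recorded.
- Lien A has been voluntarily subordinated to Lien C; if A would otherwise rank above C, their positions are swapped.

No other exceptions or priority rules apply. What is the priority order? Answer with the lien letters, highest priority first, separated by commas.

First, effective dates: B's effective date is the deed date, Jan 21, 2017; D's effective date is Apr 10, 2018, when work began; F's effective date is Sep 28, 2018, when work began.
As an owners-association assessment lien, A is senior to every other lien.
Ordering the rest by effective date: B (Jan 21, 2017), C (Jun 6, 2017), D (Apr 10, 2018), E (Aug 27, 2018), F (Sep 28, 2018).
A would otherwise be senior to C, so under the subordination agreement A and C exchange positions.

C, B, A, D, E, F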